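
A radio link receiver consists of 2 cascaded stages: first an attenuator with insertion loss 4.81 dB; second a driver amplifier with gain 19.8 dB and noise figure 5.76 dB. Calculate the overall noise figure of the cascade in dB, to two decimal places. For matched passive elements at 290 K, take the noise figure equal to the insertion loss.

Convert to linear (a loss of L dB is a gain of −L dB): F_i = 10^(NF_i/10), G_i = 10^(G_i,dB/10)
  Stage 1: F_1 = 10^(4.81/10) = 3.027, G_1 = 10^(−4.81/10) = 0.3304
  Stage 2: F_2 = 10^(5.76/10) = 3.767, G_2 = 10^(19.8/10) = 95.50
Friis cascade:
  F = 3.027 + (3.767 − 1)/0.3304 = 11.40
NF = 10 log₁₀(11.40) = 10.57 dB

10.57 dB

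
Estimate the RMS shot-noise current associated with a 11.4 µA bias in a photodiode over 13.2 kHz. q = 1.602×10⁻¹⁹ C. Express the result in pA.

I_n = √(2qI·B)
2qI·B = 2 × 1.602×10⁻¹⁹ × 1.14×10⁻⁵ × 1.32×10⁴ = 4.82×10⁻²⁰ A²
I_n = √(4.82×10⁻²⁰) = 2.20×10⁻¹⁰ A = 220 pA

220 pA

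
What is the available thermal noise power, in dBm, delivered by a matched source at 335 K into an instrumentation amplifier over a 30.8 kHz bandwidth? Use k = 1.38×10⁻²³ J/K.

−128.5 dBm

P_n = kTB = 1.38×10⁻²³ × 335 × 3.08×10⁴ = 1.42×10⁻¹⁶ W
In dBm: 10 log₁₀(1.42×10⁻¹⁶ / 10⁻³) = −128.5 dBm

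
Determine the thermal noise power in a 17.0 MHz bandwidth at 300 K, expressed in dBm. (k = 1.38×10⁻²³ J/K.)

−101.5 dBm

P_n = kTB = 1.38×10⁻²³ × 300 × 1.70×10⁷ = 7.04×10⁻¹⁴ W
In dBm: 10 log₁₀(7.04×10⁻¹⁴ / 10⁻³) = −101.5 dBm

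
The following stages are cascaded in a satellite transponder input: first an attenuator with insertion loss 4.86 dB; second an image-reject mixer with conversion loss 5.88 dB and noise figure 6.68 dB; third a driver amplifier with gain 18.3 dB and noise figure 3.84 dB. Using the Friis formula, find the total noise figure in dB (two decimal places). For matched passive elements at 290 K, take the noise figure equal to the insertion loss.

14.93 dB

Convert to linear (a loss of L dB is a gain of −L dB): F_i = 10^(NF_i/10), G_i = 10^(G_i,dB/10)
  Stage 1: F_1 = 10^(4.86/10) = 3.062, G_1 = 10^(−4.86/10) = 0.3266
  Stage 2: F_2 = 10^(6.68/10) = 4.656, G_2 = 10^(−5.88/10) = 0.2582
  Stage 3: F_3 = 10^(3.84/10) = 2.421, G_3 = 10^(18.3/10) = 67.61
Friis cascade:
  F = 3.062 + (4.656 − 1)/0.3266 + (2.421 − 1)/0.08433 = 31.11
NF = 10 log₁₀(31.11) = 14.93 dB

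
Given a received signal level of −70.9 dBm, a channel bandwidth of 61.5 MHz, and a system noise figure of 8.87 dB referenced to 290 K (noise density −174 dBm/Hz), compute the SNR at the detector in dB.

Noise floor: N = −174 + 10 log₁₀(B) + NF
10 log₁₀(6.15×10⁷) = 77.89 dB
N = −174 + 77.89 + 8.87 = −87.24 dBm
SNR = P_sig − N = −70.9 − (−87.24) = 16.34 dB → 16.3 dB

16.3 dB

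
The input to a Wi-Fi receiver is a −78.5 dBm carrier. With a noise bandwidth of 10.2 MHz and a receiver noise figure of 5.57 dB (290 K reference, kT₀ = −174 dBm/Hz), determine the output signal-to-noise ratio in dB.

19.8 dB

Noise floor: N = −174 + 10 log₁₀(B) + NF
10 log₁₀(1.02×10⁷) = 70.09 dB
N = −174 + 70.09 + 5.57 = −98.34 dBm
SNR = P_sig − N = −78.5 − (−98.34) = 19.84 dB → 19.8 dB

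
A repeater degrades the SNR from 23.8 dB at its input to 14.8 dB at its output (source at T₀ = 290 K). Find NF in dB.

NF (dB) = SNR_in(dB) − SNR_out(dB) when the source is at T₀
NF = 23.8 − 14.8 = 9.0 dB

9.0 dB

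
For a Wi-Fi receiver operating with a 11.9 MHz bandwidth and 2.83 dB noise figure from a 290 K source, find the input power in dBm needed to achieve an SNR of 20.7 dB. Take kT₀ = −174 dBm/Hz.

−79.7 dBm

Sensitivity = −174 + 10 log₁₀(B) + NF + SNR_min
= −174 + 70.76 + 2.83 + 20.7
= −79.71 dBm → −79.7 dBm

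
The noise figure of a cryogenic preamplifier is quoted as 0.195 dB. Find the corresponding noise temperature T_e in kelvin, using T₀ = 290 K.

F = 10^(0.195/10) = 1.04592
T_e = (F − 1)·T₀ = (1.04592 − 1) × 290 = 13.3 K

13.3 K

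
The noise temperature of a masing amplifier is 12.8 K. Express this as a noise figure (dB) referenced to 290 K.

0.188 dB

F = 1 + T_e/T₀ = 1 + 12.8/290 = 1.04414
NF = 10 log₁₀(1.04414) = 0.188 dB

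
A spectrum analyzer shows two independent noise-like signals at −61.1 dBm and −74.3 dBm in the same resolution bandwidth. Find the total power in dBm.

Convert to linear, add, convert back:
P₁ = 7.76×10⁻¹⁰ W, P₂ = 3.72×10⁻¹¹ W
P_tot = 8.13×10⁻¹⁰ W → 10 log₁₀(P_tot / 10⁻³) = −60.9 dBm

−60.9 dBm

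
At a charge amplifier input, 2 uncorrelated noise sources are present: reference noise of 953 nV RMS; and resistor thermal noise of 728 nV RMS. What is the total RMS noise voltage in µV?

1.20 µV

Uncorrelated sources add in power (mean-square): V_tot = √(ΣV_i²)
V_tot = √[(9.53×10⁻⁷)² + (7.28×10⁻⁷)²] = 1.20×10⁻⁶ V = 1.20 µV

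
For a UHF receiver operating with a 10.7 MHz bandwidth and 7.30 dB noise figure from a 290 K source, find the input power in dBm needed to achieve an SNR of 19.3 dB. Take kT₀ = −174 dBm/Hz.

−77.1 dBm

Sensitivity = −174 + 10 log₁₀(B) + NF + SNR_min
= −174 + 70.29 + 7.30 + 19.3
= −77.11 dBm → −77.1 dBm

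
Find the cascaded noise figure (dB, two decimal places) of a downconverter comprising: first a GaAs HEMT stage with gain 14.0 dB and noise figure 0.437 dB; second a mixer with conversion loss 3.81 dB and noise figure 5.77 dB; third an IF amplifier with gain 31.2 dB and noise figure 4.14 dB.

1.36 dB

Convert to linear (a loss of L dB is a gain of −L dB): F_i = 10^(NF_i/10), G_i = 10^(G_i,dB/10)
  Stage 1: F_1 = 10^(0.437/10) = 1.106, G_1 = 10^(14.0/10) = 25.12
  Stage 2: F_2 = 10^(5.77/10) = 3.776, G_2 = 10^(−3.81/10) = 0.4159
  Stage 3: F_3 = 10^(4.14/10) = 2.594, G_3 = 10^(31.2/10) = 1318
Friis cascade:
  F = 1.106 + (3.776 − 1)/25.12 + (2.594 − 1)/10.45 = 1.369
NF = 10 log₁₀(1.369) = 1.36 dB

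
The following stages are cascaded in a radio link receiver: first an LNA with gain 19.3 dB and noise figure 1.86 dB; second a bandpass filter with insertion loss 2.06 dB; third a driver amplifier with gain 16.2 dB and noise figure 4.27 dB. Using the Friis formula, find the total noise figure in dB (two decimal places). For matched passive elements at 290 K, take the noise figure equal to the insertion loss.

Convert to linear (a loss of L dB is a gain of −L dB): F_i = 10^(NF_i/10), G_i = 10^(G_i,dB/10)
  Stage 1: F_1 = 10^(1.86/10) = 1.535, G_1 = 10^(19.3/10) = 85.11
  Stage 2: F_2 = 10^(2.06/10) = 1.607, G_2 = 10^(−2.06/10) = 0.6223
  Stage 3: F_3 = 10^(4.27/10) = 2.673, G_3 = 10^(16.2/10) = 41.69
Friis cascade:
  F = 1.535 + (1.607 − 1)/85.11 + (2.673 − 1)/52.97 = 1.573
NF = 10 log₁₀(1.573) = 1.97 dB

1.97 dB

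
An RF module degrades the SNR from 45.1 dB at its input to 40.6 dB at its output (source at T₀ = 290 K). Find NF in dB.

NF (dB) = SNR_in(dB) − SNR_out(dB) when the source is at T₀
NF = 45.1 − 40.6 = 4.5 dB

4.5 dB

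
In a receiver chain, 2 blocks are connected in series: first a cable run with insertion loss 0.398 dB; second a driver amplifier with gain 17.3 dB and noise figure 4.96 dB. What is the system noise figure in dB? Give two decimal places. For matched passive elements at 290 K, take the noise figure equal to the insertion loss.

Convert to linear (a loss of L dB is a gain of −L dB): F_i = 10^(NF_i/10), G_i = 10^(G_i,dB/10)
  Stage 1: F_1 = 10^(0.398/10) = 1.096, G_1 = 10^(−0.398/10) = 0.9124
  Stage 2: F_2 = 10^(4.96/10) = 3.133, G_2 = 10^(17.3/10) = 53.70
Friis cascade:
  F = 1.096 + (3.133 − 1)/0.9124 = 3.434
NF = 10 log₁₀(3.434) = 5.36 dB

5.36 dB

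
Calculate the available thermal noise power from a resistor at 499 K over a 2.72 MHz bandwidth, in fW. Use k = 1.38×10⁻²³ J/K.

P_n = kTB = 1.38×10⁻²³ × 499 × 2.72×10⁶ = 1.87×10⁻¹⁴ W = 18.7 fW

18.7 fW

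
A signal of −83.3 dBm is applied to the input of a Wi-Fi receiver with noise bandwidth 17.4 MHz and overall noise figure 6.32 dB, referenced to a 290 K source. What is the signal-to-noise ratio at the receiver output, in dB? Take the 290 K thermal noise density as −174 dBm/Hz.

Noise floor: N = −174 + 10 log₁₀(B) + NF
10 log₁₀(1.74×10⁷) = 72.41 dB
N = −174 + 72.41 + 6.32 = −95.27 dBm
SNR = P_sig − N = −83.3 − (−95.27) = 11.97 dB → 12.0 dB

12.0 dB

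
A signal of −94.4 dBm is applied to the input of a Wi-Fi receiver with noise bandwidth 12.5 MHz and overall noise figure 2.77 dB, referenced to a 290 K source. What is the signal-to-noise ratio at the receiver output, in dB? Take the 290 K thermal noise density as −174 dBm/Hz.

5.9 dB

Noise floor: N = −174 + 10 log₁₀(B) + NF
10 log₁₀(1.25×10⁷) = 70.97 dB
N = −174 + 70.97 + 2.77 = −100.26 dBm
SNR = P_sig − N = −94.4 − (−100.26) = 5.86 dB → 5.9 dB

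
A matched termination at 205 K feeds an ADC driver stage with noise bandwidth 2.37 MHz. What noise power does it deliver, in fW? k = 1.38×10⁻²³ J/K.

P_n = kTB = 1.38×10⁻²³ × 205 × 2.37×10⁶ = 6.70×10⁻¹⁵ W = 6.70 fW

6.70 fW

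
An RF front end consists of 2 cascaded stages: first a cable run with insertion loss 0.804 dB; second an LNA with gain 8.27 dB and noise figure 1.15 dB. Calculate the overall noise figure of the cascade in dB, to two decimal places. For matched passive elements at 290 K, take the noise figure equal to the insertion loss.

1.95 dB

Convert to linear (a loss of L dB is a gain of −L dB): F_i = 10^(NF_i/10), G_i = 10^(G_i,dB/10)
  Stage 1: F_1 = 10^(0.804/10) = 1.203, G_1 = 10^(−0.804/10) = 0.8310
  Stage 2: F_2 = 10^(1.15/10) = 1.303, G_2 = 10^(8.27/10) = 6.714
Friis cascade:
  F = 1.203 + (1.303 − 1)/0.8310 = 1.568
NF = 10 log₁₀(1.568) = 1.95 dB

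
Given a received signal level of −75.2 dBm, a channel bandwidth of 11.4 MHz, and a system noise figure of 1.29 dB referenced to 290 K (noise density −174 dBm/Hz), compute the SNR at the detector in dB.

Noise floor: N = −174 + 10 log₁₀(B) + NF
10 log₁₀(1.14×10⁷) = 70.57 dB
N = −174 + 70.57 + 1.29 = −102.14 dBm
SNR = P_sig − N = −75.2 − (−102.14) = 26.94 dB → 26.9 dB

26.9 dB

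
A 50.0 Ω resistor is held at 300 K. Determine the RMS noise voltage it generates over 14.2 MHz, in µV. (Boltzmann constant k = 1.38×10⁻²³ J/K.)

V_n = √(4kTRB)
4kTRB = 4 × 1.38×10⁻²³ × 300 × 5.00×10¹ × 1.42×10⁷ = 1.18×10⁻¹¹ V²
V_n = √(1.18×10⁻¹¹) = 3.43×10⁻⁶ V = 3.43 µV

3.43 µV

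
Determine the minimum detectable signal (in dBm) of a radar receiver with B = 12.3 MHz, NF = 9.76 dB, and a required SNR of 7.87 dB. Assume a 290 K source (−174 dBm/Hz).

−85.5 dBm

Sensitivity = −174 + 10 log₁₀(B) + NF + SNR_min
= −174 + 70.9 + 9.76 + 7.87
= −85.47 dBm → −85.5 dBm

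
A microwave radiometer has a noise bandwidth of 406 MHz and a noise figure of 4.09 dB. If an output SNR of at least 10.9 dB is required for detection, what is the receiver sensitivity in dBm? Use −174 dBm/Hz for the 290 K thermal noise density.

−72.9 dBm

Sensitivity = −174 + 10 log₁₀(B) + NF + SNR_min
= −174 + 86.09 + 4.09 + 10.9
= −72.92 dBm → −72.9 dBm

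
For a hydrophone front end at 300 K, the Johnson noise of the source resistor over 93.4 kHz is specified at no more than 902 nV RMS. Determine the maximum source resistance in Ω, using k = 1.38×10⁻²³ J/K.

526 Ω

Johnson–Nyquist: V_n = √(4kTRB) ⇒ R = V_n² / (4kTB)
4kTB = 4 × 1.38×10⁻²³ × 300 × 9.34×10⁴ = 1.55×10⁻¹⁵
R = (9.02×10⁻⁷)² / 1.55×10⁻¹⁵ = 5.26×10² Ω = 526 Ω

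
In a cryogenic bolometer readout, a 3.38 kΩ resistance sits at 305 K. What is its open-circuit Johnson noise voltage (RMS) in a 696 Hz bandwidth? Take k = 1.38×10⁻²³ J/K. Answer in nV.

V_n = √(4kTRB)
4kTRB = 4 × 1.38×10⁻²³ × 305 × 3.38×10³ × 6.96×10² = 3.96×10⁻¹⁴ V²
V_n = √(3.96×10⁻¹⁴) = 1.99×10⁻⁷ V = 199 nV

199 nV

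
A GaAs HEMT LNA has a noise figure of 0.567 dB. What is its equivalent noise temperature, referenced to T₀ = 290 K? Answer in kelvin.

40.4 K

F = 10^(0.567/10) = 1.13946
T_e = (F − 1)·T₀ = (1.13946 − 1) × 290 = 40.4 K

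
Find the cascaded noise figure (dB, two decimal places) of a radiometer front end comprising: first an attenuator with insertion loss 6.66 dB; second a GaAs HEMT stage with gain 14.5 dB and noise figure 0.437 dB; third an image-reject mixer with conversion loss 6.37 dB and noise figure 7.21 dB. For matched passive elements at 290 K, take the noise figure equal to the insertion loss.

Convert to linear (a loss of L dB is a gain of −L dB): F_i = 10^(NF_i/10), G_i = 10^(G_i,dB/10)
  Stage 1: F_1 = 10^(6.66/10) = 4.634, G_1 = 10^(−6.66/10) = 0.2158
  Stage 2: F_2 = 10^(0.437/10) = 1.106, G_2 = 10^(14.5/10) = 28.18
  Stage 3: F_3 = 10^(7.21/10) = 5.260, G_3 = 10^(−6.37/10) = 0.2307
Friis cascade:
  F = 4.634 + (1.106 − 1)/0.2158 + (5.260 − 1)/6.081 = 5.826
NF = 10 log₁₀(5.826) = 7.65 dB

7.65 dB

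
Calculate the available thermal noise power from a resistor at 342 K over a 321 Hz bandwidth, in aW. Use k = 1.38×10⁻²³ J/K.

P_n = kTB = 1.38×10⁻²³ × 342 × 3.21×10² = 1.51×10⁻¹⁸ W = 1.51 aW

1.51 aW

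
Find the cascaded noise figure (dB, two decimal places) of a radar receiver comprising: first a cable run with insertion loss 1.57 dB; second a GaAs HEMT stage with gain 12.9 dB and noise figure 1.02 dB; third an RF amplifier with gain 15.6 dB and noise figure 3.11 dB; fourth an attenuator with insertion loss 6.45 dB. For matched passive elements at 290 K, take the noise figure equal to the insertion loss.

2.79 dB

Convert to linear (a loss of L dB is a gain of −L dB): F_i = 10^(NF_i/10), G_i = 10^(G_i,dB/10)
  Stage 1: F_1 = 10^(1.57/10) = 1.435, G_1 = 10^(−1.57/10) = 0.6966
  Stage 2: F_2 = 10^(1.02/10) = 1.265, G_2 = 10^(12.9/10) = 19.50
  Stage 3: F_3 = 10^(3.11/10) = 2.046, G_3 = 10^(15.6/10) = 36.31
  Stage 4: F_4 = 10^(6.45/10) = 4.416, G_4 = 10^(−6.45/10) = 0.2265
Friis cascade:
  F = 1.435 + (1.265 − 1)/0.6966 + (2.046 − 1)/13.58 + (4.416 − 1)/493.2 = 1.899
NF = 10 log₁₀(1.899) = 2.79 dB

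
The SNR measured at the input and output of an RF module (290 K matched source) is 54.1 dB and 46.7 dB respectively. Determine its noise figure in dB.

NF (dB) = SNR_in(dB) − SNR_out(dB) when the source is at T₀
NF = 54.1 − 46.7 = 7.4 dB

7.4 dB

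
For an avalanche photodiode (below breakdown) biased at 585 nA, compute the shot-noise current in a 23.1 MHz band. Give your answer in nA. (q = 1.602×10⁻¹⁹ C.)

I_n = √(2qI·B)
2qI·B = 2 × 1.602×10⁻¹⁹ × 5.85×10⁻⁷ × 2.31×10⁷ = 4.33×10⁻¹⁸ A²
I_n = √(4.33×10⁻¹⁸) = 2.08×10⁻⁹ A = 2.08 nA

2.08 nA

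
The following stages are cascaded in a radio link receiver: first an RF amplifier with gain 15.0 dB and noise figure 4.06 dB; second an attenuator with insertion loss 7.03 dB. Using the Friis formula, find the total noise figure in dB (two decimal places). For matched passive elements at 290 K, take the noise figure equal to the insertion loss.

Convert to linear (a loss of L dB is a gain of −L dB): F_i = 10^(NF_i/10), G_i = 10^(G_i,dB/10)
  Stage 1: F_1 = 10^(4.06/10) = 2.547, G_1 = 10^(15.0/10) = 31.62
  Stage 2: F_2 = 10^(7.03/10) = 5.047, G_2 = 10^(−7.03/10) = 0.1982
Friis cascade:
  F = 2.547 + (5.047 − 1)/31.62 = 2.675
NF = 10 log₁₀(2.675) = 4.27 dB

4.27 dB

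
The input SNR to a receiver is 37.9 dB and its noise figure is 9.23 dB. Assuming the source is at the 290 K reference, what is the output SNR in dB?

By definition F = SNR_in/SNR_out, so in dB: SNR_out = SNR_in − NF
SNR_out = 37.9 − 9.23 = 28.67 dB

28.67 dB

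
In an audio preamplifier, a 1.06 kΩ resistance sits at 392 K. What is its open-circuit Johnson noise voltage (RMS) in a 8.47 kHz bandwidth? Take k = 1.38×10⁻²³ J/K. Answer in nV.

441 nV

V_n = √(4kTRB)
4kTRB = 4 × 1.38×10⁻²³ × 392 × 1.06×10³ × 8.47×10³ = 1.94×10⁻¹³ V²
V_n = √(1.94×10⁻¹³) = 4.41×10⁻⁷ V = 441 nV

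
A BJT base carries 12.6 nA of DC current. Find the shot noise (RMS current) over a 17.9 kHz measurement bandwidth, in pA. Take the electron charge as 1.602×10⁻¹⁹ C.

8.50 pA

I_n = √(2qI·B)
2qI·B = 2 × 1.602×10⁻¹⁹ × 1.26×10⁻⁸ × 1.79×10⁴ = 7.23×10⁻²³ A²
I_n = √(7.23×10⁻²³) = 8.50×10⁻¹² A = 8.50 pA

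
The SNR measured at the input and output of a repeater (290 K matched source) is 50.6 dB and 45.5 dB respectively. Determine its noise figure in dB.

5.1 dB

NF (dB) = SNR_in(dB) − SNR_out(dB) when the source is at T₀
NF = 50.6 − 45.5 = 5.1 dB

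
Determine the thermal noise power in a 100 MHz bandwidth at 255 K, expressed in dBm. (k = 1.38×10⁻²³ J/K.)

−94.5 dBm

P_n = kTB = 1.38×10⁻²³ × 255 × 1.00×10⁸ = 3.52×10⁻¹³ W
In dBm: 10 log₁₀(3.52×10⁻¹³ / 10⁻³) = −94.5 dBm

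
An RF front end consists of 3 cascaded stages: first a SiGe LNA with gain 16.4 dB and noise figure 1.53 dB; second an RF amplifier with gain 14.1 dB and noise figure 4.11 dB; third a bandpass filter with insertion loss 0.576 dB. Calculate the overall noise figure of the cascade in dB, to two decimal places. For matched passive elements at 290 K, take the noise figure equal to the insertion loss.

Convert to linear (a loss of L dB is a gain of −L dB): F_i = 10^(NF_i/10), G_i = 10^(G_i,dB/10)
  Stage 1: F_1 = 10^(1.53/10) = 1.422, G_1 = 10^(16.4/10) = 43.65
  Stage 2: F_2 = 10^(4.11/10) = 2.576, G_2 = 10^(14.1/10) = 25.70
  Stage 3: F_3 = 10^(0.576/10) = 1.142, G_3 = 10^(−0.576/10) = 0.8758
Friis cascade:
  F = 1.422 + (2.576 − 1)/43.65 + (1.142 − 1)/1122 = 1.459
NF = 10 log₁₀(1.459) = 1.64 dB

1.64 dB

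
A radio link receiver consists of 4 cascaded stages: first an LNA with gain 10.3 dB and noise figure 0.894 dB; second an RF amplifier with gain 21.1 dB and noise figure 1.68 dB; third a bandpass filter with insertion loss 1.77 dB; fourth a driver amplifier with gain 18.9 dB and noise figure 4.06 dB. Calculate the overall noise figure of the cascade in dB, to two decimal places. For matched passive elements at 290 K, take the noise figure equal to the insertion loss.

Convert to linear (a loss of L dB is a gain of −L dB): F_i = 10^(NF_i/10), G_i = 10^(G_i,dB/10)
  Stage 1: F_1 = 10^(0.894/10) = 1.229, G_1 = 10^(10.3/10) = 10.72
  Stage 2: F_2 = 10^(1.68/10) = 1.472, G_2 = 10^(21.1/10) = 128.8
  Stage 3: F_3 = 10^(1.77/10) = 1.503, G_3 = 10^(−1.77/10) = 0.6653
  Stage 4: F_4 = 10^(4.06/10) = 2.547, G_4 = 10^(18.9/10) = 77.62
Friis cascade:
  F = 1.229 + (1.472 − 1)/10.72 + (1.503 − 1)/1380 + (2.547 − 1)/918.3 = 1.275
NF = 10 log₁₀(1.275) = 1.05 dB

1.05 dB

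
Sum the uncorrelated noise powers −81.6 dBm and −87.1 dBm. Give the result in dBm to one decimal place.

Convert to linear, add, convert back:
P₁ = 6.92×10⁻¹² W, P₂ = 1.95×10⁻¹² W
P_tot = 8.87×10⁻¹² W → 10 log₁₀(P_tot / 10⁻³) = −80.5 dBm

−80.5 dBm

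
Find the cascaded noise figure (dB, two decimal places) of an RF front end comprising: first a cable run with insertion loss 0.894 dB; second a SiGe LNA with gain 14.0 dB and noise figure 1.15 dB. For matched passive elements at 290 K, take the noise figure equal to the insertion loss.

2.04 dB

Convert to linear (a loss of L dB is a gain of −L dB): F_i = 10^(NF_i/10), G_i = 10^(G_i,dB/10)
  Stage 1: F_1 = 10^(0.894/10) = 1.229, G_1 = 10^(−0.894/10) = 0.8140
  Stage 2: F_2 = 10^(1.15/10) = 1.303, G_2 = 10^(14.0/10) = 25.12
Friis cascade:
  F = 1.229 + (1.303 − 1)/0.8140 = 1.601
NF = 10 log₁₀(1.601) = 2.04 dB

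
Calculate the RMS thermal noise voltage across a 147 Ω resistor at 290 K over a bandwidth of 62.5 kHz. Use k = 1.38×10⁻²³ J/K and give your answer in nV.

V_n = √(4kTRB)
4kTRB = 4 × 1.38×10⁻²³ × 290 × 1.47×10² × 6.25×10⁴ = 1.47×10⁻¹³ V²
V_n = √(1.47×10⁻¹³) = 3.84×10⁻⁷ V = 384 nV

384 nV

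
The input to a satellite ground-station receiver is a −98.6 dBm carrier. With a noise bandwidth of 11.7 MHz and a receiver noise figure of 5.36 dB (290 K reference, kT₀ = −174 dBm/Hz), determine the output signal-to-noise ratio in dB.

Noise floor: N = −174 + 10 log₁₀(B) + NF
10 log₁₀(1.17×10⁷) = 70.68 dB
N = −174 + 70.68 + 5.36 = −97.96 dBm
SNR = P_sig − N = −98.6 − (−97.96) = −0.64 dB → −0.6 dB

−0.6 dB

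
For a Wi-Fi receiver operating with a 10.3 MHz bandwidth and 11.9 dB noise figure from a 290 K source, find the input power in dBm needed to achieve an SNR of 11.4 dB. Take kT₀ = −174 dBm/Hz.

Sensitivity = −174 + 10 log₁₀(B) + NF + SNR_min
= −174 + 70.13 + 11.9 + 11.4
= −80.57 dBm → −80.6 dBm

−80.6 dBm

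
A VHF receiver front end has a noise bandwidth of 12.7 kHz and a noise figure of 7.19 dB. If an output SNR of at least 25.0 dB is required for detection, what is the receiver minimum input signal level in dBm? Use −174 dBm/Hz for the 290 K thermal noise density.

−100.8 dBm

Sensitivity = −174 + 10 log₁₀(B) + NF + SNR_min
= −174 + 41.04 + 7.19 + 25.0
= −100.77 dBm → −100.8 dBm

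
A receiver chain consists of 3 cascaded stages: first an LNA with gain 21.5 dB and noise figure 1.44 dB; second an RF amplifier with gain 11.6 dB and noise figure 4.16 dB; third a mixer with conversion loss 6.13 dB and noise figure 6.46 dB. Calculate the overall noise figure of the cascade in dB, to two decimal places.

Convert to linear (a loss of L dB is a gain of −L dB): F_i = 10^(NF_i/10), G_i = 10^(G_i,dB/10)
  Stage 1: F_1 = 10^(1.44/10) = 1.393, G_1 = 10^(21.5/10) = 141.3
  Stage 2: F_2 = 10^(4.16/10) = 2.606, G_2 = 10^(11.6/10) = 14.45
  Stage 3: F_3 = 10^(6.46/10) = 4.426, G_3 = 10^(−6.13/10) = 0.2438
Friis cascade:
  F = 1.393 + (2.606 − 1)/141.3 + (4.426 − 1)/2042 = 1.406
NF = 10 log₁₀(1.406) = 1.48 dB

1.48 dB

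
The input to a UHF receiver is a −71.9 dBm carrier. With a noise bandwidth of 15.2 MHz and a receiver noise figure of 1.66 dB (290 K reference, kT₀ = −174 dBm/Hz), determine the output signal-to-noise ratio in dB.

28.6 dB

Noise floor: N = −174 + 10 log₁₀(B) + NF
10 log₁₀(1.52×10⁷) = 71.82 dB
N = −174 + 71.82 + 1.66 = −100.52 dBm
SNR = P_sig − N = −71.9 − (−100.52) = 28.62 dB → 28.6 dB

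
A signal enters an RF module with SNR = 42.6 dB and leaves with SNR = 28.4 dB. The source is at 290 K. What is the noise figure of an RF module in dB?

14.2 dB

NF (dB) = SNR_in(dB) − SNR_out(dB) when the source is at T₀
NF = 42.6 − 28.4 = 14.2 dB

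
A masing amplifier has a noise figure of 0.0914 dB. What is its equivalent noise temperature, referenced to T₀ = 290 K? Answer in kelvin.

6.17 K

F = 10^(0.0914/10) = 1.02127
T_e = (F − 1)·T₀ = (1.02127 − 1) × 290 = 6.17 K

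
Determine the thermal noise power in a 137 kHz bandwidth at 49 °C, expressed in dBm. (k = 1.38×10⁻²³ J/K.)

T = 49 °C + 273.15 = 322.15 K
P_n = kTB = 1.38×10⁻²³ × 322.15 × 1.37×10⁵ = 6.09×10⁻¹⁶ W
In dBm: 10 log₁₀(6.09×10⁻¹⁶ / 10⁻³) = −122.2 dBm

−122.2 dBm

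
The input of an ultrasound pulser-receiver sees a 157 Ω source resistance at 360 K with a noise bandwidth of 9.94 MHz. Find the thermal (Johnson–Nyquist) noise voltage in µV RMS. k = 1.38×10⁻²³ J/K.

5.57 µV

V_n = √(4kTRB)
4kTRB = 4 × 1.38×10⁻²³ × 360 × 1.57×10² × 9.94×10⁶ = 3.10×10⁻¹¹ V²
V_n = √(3.10×10⁻¹¹) = 5.57×10⁻⁶ V = 5.57 µV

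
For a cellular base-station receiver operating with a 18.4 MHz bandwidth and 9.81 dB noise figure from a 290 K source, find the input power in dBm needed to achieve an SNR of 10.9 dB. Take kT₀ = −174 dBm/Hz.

−80.6 dBm

Sensitivity = −174 + 10 log₁₀(B) + NF + SNR_min
= −174 + 72.65 + 9.81 + 10.9
= −80.64 dBm → −80.6 dBm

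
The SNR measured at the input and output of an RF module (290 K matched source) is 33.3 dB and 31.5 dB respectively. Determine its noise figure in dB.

1.8 dB

NF (dB) = SNR_in(dB) − SNR_out(dB) when the source is at T₀
NF = 33.3 − 31.5 = 1.8 dB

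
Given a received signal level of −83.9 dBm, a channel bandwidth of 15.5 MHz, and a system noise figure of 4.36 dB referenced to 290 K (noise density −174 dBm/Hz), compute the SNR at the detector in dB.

13.8 dB

Noise floor: N = −174 + 10 log₁₀(B) + NF
10 log₁₀(1.55×10⁷) = 71.9 dB
N = −174 + 71.9 + 4.36 = −97.74 dBm
SNR = P_sig − N = −83.9 − (−97.74) = 13.84 dB → 13.8 dB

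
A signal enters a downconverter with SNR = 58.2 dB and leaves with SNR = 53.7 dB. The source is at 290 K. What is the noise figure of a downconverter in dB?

NF (dB) = SNR_in(dB) − SNR_out(dB) when the source is at T₀
NF = 58.2 − 53.7 = 4.5 dB

4.5 dB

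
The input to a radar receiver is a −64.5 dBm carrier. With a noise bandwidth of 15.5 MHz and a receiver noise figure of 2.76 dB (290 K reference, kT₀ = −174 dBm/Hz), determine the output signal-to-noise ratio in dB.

34.8 dB

Noise floor: N = −174 + 10 log₁₀(B) + NF
10 log₁₀(1.55×10⁷) = 71.9 dB
N = −174 + 71.9 + 2.76 = −99.34 dBm
SNR = P_sig − N = −64.5 − (−99.34) = 34.84 dB → 34.8 dB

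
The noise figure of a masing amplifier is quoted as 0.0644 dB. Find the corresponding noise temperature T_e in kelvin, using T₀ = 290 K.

4.33 K

F = 10^(0.0644/10) = 1.01494
T_e = (F − 1)·T₀ = (1.01494 − 1) × 290 = 4.33 K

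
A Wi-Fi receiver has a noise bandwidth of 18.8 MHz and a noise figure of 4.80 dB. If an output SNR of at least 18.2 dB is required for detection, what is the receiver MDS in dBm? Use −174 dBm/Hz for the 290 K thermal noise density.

−78.3 dBm

Sensitivity = −174 + 10 log₁₀(B) + NF + SNR_min
= −174 + 72.74 + 4.80 + 18.2
= −78.26 dBm → −78.3 dBm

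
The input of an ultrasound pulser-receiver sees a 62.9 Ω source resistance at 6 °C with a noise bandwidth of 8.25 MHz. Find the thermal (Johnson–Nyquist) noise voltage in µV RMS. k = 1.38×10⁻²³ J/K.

T = 6 °C + 273.15 = 279.15 K
V_n = √(4kTRB)
4kTRB = 4 × 1.38×10⁻²³ × 279.15 × 6.29×10¹ × 8.25×10⁶ = 8.00×10⁻¹² V²
V_n = √(8.00×10⁻¹²) = 2.83×10⁻⁶ V = 2.83 µV

2.83 µV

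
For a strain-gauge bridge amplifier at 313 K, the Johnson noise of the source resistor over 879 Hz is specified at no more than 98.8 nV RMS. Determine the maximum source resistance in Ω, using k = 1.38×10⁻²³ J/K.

643 Ω

Johnson–Nyquist: V_n = √(4kTRB) ⇒ R = V_n² / (4kTB)
4kTB = 4 × 1.38×10⁻²³ × 313 × 8.79×10² = 1.52×10⁻¹⁷
R = (9.88×10⁻⁸)² / 1.52×10⁻¹⁷ = 6.43×10² Ω = 643 Ω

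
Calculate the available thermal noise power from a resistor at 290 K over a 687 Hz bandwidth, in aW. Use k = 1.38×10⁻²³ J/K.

P_n = kTB = 1.38×10⁻²³ × 290 × 6.87×10² = 2.75×10⁻¹⁸ W = 2.75 aW

2.75 aW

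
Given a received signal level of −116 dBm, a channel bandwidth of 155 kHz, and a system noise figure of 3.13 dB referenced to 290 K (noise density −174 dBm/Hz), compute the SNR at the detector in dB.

3.0 dB

Noise floor: N = −174 + 10 log₁₀(B) + NF
10 log₁₀(1.55×10⁵) = 51.9 dB
N = −174 + 51.9 + 3.13 = −118.97 dBm
SNR = P_sig − N = −116 − (−118.97) = 2.97 dB → 3.0 dB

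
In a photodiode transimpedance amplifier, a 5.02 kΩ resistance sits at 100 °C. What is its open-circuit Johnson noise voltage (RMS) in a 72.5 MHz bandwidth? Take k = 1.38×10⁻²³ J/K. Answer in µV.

T = 100 °C + 273.15 = 373.15 K
V_n = √(4kTRB)
4kTRB = 4 × 1.38×10⁻²³ × 373.15 × 5.02×10³ × 7.25×10⁷ = 7.50×10⁻⁹ V²
V_n = √(7.50×10⁻⁹) = 8.66×10⁻⁵ V = 86.6 µV

86.6 µV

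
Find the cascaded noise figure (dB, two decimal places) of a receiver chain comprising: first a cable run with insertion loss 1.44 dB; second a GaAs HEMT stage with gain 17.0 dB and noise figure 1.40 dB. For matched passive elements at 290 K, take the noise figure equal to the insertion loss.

Convert to linear (a loss of L dB is a gain of −L dB): F_i = 10^(NF_i/10), G_i = 10^(G_i,dB/10)
  Stage 1: F_1 = 10^(1.44/10) = 1.393, G_1 = 10^(−1.44/10) = 0.7178
  Stage 2: F_2 = 10^(1.40/10) = 1.380, G_2 = 10^(17.0/10) = 50.12
Friis cascade:
  F = 1.393 + (1.380 − 1)/0.7178 = 1.923
NF = 10 log₁₀(1.923) = 2.84 dB

2.84 dB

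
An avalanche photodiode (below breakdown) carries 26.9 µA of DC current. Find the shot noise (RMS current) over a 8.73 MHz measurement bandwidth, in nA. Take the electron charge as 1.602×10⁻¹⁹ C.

I_n = √(2qI·B)
2qI·B = 2 × 1.602×10⁻¹⁹ × 2.69×10⁻⁵ × 8.73×10⁶ = 7.52×10⁻¹⁷ A²
I_n = √(7.52×10⁻¹⁷) = 8.67×10⁻⁹ A = 8.67 nA

8.67 nA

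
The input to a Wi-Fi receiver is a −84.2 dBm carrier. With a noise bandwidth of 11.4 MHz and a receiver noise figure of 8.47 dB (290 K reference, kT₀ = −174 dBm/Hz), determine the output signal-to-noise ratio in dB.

10.8 dB

Noise floor: N = −174 + 10 log₁₀(B) + NF
10 log₁₀(1.14×10⁷) = 70.57 dB
N = −174 + 70.57 + 8.47 = −94.96 dBm
SNR = P_sig − N = −84.2 − (−94.96) = 10.76 dB → 10.8 dB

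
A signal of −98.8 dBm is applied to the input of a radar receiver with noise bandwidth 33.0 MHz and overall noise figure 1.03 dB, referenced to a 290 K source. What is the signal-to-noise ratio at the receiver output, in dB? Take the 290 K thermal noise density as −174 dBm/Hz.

−1.0 dB

Noise floor: N = −174 + 10 log₁₀(B) + NF
10 log₁₀(3.30×10⁷) = 75.19 dB
N = −174 + 75.19 + 1.03 = −97.78 dBm
SNR = P_sig − N = −98.8 − (−97.78) = −1.02 dB → −1.0 dB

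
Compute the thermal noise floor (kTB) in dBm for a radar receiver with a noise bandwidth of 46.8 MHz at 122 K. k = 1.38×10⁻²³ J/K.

−101.0 dBm

P_n = kTB = 1.38×10⁻²³ × 122 × 4.68×10⁷ = 7.88×10⁻¹⁴ W
In dBm: 10 log₁₀(7.88×10⁻¹⁴ / 10⁻³) = −101.0 dBm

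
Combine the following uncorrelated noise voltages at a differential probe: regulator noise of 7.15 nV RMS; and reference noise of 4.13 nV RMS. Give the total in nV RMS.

Uncorrelated sources add in power (mean-square): V_tot = √(ΣV_i²)
V_tot = √[(7.15×10⁻⁹)² + (4.13×10⁻⁹)²] = 8.26×10⁻⁹ V = 8.26 nV

8.26 nV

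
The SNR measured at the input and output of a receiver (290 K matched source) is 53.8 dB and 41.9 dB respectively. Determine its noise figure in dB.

11.9 dB

NF (dB) = SNR_in(dB) − SNR_out(dB) when the source is at T₀
NF = 53.8 − 41.9 = 11.9 dB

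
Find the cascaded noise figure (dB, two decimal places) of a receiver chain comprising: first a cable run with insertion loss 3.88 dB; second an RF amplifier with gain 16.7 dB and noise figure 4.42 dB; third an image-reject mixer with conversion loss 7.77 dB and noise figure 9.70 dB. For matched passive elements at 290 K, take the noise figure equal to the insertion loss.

8.57 dB

Convert to linear (a loss of L dB is a gain of −L dB): F_i = 10^(NF_i/10), G_i = 10^(G_i,dB/10)
  Stage 1: F_1 = 10^(3.88/10) = 2.443, G_1 = 10^(−3.88/10) = 0.4093
  Stage 2: F_2 = 10^(4.42/10) = 2.767, G_2 = 10^(16.7/10) = 46.77
  Stage 3: F_3 = 10^(9.70/10) = 9.333, G_3 = 10^(−7.77/10) = 0.1671
Friis cascade:
  F = 2.443 + (2.767 − 1)/0.4093 + (9.333 − 1)/19.14 = 7.196
NF = 10 log₁₀(7.196) = 8.57 dB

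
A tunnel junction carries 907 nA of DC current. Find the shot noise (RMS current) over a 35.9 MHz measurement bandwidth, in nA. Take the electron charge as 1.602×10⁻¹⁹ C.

3.23 nA

I_n = √(2qI·B)
2qI·B = 2 × 1.602×10⁻¹⁹ × 9.07×10⁻⁷ × 3.59×10⁷ = 1.04×10⁻¹⁷ A²
I_n = √(1.04×10⁻¹⁷) = 3.23×10⁻⁹ A = 3.23 nA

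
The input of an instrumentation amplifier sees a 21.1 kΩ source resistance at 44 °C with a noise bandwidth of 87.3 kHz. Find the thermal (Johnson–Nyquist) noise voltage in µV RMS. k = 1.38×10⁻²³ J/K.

T = 44 °C + 273.15 = 317.15 K
V_n = √(4kTRB)
4kTRB = 4 × 1.38×10⁻²³ × 317.15 × 2.11×10⁴ × 8.73×10⁴ = 3.22×10⁻¹¹ V²
V_n = √(3.22×10⁻¹¹) = 5.68×10⁻⁶ V = 5.68 µV

5.68 µV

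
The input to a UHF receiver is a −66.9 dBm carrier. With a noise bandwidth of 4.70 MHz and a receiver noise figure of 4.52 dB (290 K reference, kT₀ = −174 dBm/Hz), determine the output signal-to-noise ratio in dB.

Noise floor: N = −174 + 10 log₁₀(B) + NF
10 log₁₀(4.70×10⁶) = 66.72 dB
N = −174 + 66.72 + 4.52 = −102.76 dBm
SNR = P_sig − N = −66.9 − (−102.76) = 35.86 dB → 35.9 dB

35.9 dB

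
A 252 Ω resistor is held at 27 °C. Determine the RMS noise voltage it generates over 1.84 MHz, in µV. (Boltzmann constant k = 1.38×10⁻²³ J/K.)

2.77 µV

T = 27 °C + 273.15 = 300.15 K
V_n = √(4kTRB)
4kTRB = 4 × 1.38×10⁻²³ × 300.15 × 2.52×10² × 1.84×10⁶ = 7.68×10⁻¹² V²
V_n = √(7.68×10⁻¹²) = 2.77×10⁻⁶ V = 2.77 µV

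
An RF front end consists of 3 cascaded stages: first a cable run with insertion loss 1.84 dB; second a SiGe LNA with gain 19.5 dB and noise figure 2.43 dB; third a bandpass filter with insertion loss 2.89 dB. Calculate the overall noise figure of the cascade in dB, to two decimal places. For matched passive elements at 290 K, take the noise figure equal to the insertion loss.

Convert to linear (a loss of L dB is a gain of −L dB): F_i = 10^(NF_i/10), G_i = 10^(G_i,dB/10)
  Stage 1: F_1 = 10^(1.84/10) = 1.528, G_1 = 10^(−1.84/10) = 0.6546
  Stage 2: F_2 = 10^(2.43/10) = 1.750, G_2 = 10^(19.5/10) = 89.13
  Stage 3: F_3 = 10^(2.89/10) = 1.945, G_3 = 10^(−2.89/10) = 0.5140
Friis cascade:
  F = 1.528 + (1.750 − 1)/0.6546 + (1.945 − 1)/58.34 = 2.689
NF = 10 log₁₀(2.689) = 4.30 dB

4.30 dB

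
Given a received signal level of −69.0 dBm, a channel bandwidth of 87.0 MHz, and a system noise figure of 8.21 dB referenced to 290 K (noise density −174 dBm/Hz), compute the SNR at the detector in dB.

17.4 dB

Noise floor: N = −174 + 10 log₁₀(B) + NF
10 log₁₀(8.70×10⁷) = 79.4 dB
N = −174 + 79.4 + 8.21 = −86.39 dBm
SNR = P_sig − N = −69.0 − (−86.39) = 17.39 dB → 17.4 dB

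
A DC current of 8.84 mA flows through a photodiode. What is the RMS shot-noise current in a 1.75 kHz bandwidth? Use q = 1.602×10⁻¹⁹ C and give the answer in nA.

2.23 nA

I_n = √(2qI·B)
2qI·B = 2 × 1.602×10⁻¹⁹ × 8.84×10⁻³ × 1.75×10³ = 4.96×10⁻¹⁸ A²
I_n = √(4.96×10⁻¹⁸) = 2.23×10⁻⁹ A = 2.23 nA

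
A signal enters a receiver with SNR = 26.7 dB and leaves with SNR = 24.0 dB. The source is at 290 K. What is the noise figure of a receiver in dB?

2.7 dB

NF (dB) = SNR_in(dB) − SNR_out(dB) when the source is at T₀
NF = 26.7 − 24.0 = 2.7 dB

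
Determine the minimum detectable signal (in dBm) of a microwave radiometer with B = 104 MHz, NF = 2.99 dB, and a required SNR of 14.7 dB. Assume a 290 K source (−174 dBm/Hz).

Sensitivity = −174 + 10 log₁₀(B) + NF + SNR_min
= −174 + 80.17 + 2.99 + 14.7
= −76.14 dBm → −76.1 dBm

−76.1 dBm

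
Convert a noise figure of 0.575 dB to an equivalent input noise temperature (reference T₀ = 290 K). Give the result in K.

41.1 K

F = 10^(0.575/10) = 1.14156
T_e = (F − 1)·T₀ = (1.14156 − 1) × 290 = 41.1 K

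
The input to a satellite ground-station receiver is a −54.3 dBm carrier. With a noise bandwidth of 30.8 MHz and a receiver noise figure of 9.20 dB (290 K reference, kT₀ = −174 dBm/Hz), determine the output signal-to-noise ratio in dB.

35.6 dB

Noise floor: N = −174 + 10 log₁₀(B) + NF
10 log₁₀(3.08×10⁷) = 74.89 dB
N = −174 + 74.89 + 9.20 = −89.91 dBm
SNR = P_sig − N = −54.3 − (−89.91) = 35.61 dB → 35.6 dB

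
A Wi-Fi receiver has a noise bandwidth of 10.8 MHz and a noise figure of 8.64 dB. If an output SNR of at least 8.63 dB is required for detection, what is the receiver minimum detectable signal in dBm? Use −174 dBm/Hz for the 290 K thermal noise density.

Sensitivity = −174 + 10 log₁₀(B) + NF + SNR_min
= −174 + 70.33 + 8.64 + 8.63
= −86.40 dBm → −86.4 dBm

−86.4 dBm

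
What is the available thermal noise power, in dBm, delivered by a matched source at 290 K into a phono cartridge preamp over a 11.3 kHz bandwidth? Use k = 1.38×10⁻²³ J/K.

P_n = kTB = 1.38×10⁻²³ × 290 × 1.13×10⁴ = 4.52×10⁻¹⁷ W
In dBm: 10 log₁₀(4.52×10⁻¹⁷ / 10⁻³) = −133.4 dBm

−133.4 dBm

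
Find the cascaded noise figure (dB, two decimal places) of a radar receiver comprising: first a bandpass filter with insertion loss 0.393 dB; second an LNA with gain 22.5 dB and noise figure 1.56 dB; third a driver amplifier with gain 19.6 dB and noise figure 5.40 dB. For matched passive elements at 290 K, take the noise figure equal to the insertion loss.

1.99 dB

Convert to linear (a loss of L dB is a gain of −L dB): F_i = 10^(NF_i/10), G_i = 10^(G_i,dB/10)
  Stage 1: F_1 = 10^(0.393/10) = 1.095, G_1 = 10^(−0.393/10) = 0.9135
  Stage 2: F_2 = 10^(1.56/10) = 1.432, G_2 = 10^(22.5/10) = 177.8
  Stage 3: F_3 = 10^(5.40/10) = 3.467, G_3 = 10^(19.6/10) = 91.20
Friis cascade:
  F = 1.095 + (1.432 − 1)/0.9135 + (3.467 − 1)/162.4 = 1.583
NF = 10 log₁₀(1.583) = 1.99 dB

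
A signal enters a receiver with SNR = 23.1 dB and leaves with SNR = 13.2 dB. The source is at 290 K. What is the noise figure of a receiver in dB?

NF (dB) = SNR_in(dB) − SNR_out(dB) when the source is at T₀
NF = 23.1 − 13.2 = 9.9 dB

9.9 dB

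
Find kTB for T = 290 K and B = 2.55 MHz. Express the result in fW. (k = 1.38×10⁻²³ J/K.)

P_n = kTB = 1.38×10⁻²³ × 290 × 2.55×10⁶ = 1.02×10⁻¹⁴ W = 10.2 fW

10.2 fW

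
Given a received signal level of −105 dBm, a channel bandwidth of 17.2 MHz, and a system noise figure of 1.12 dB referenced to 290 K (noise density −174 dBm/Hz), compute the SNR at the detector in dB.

−4.5 dB

Noise floor: N = −174 + 10 log₁₀(B) + NF
10 log₁₀(1.72×10⁷) = 72.36 dB
N = −174 + 72.36 + 1.12 = −100.52 dBm
SNR = P_sig − N = −105 − (−100.52) = −4.48 dB → −4.5 dB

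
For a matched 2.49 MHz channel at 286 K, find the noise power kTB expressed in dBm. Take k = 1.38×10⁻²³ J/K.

−110.1 dBm

P_n = kTB = 1.38×10⁻²³ × 286 × 2.49×10⁶ = 9.83×10⁻¹⁵ W
In dBm: 10 log₁₀(9.83×10⁻¹⁵ / 10⁻³) = −110.1 dBm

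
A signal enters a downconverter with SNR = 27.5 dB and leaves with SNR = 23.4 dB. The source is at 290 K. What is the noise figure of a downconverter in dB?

4.1 dB

NF (dB) = SNR_in(dB) − SNR_out(dB) when the source is at T₀
NF = 27.5 − 23.4 = 4.1 dB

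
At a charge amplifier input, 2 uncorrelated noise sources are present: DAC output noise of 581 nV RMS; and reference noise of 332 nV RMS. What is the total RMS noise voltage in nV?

669 nV

Uncorrelated sources add in power (mean-square): V_tot = √(ΣV_i²)
V_tot = √[(5.81×10⁻⁷)² + (3.32×10⁻⁷)²] = 6.69×10⁻⁷ V = 669 nV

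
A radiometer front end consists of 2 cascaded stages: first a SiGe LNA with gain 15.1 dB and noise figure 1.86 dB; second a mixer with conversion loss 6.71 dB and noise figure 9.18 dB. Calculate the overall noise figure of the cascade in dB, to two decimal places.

Convert to linear (a loss of L dB is a gain of −L dB): F_i = 10^(NF_i/10), G_i = 10^(G_i,dB/10)
  Stage 1: F_1 = 10^(1.86/10) = 1.535, G_1 = 10^(15.1/10) = 32.36
  Stage 2: F_2 = 10^(9.18/10) = 8.279, G_2 = 10^(−6.71/10) = 0.2133
Friis cascade:
  F = 1.535 + (8.279 − 1)/32.36 = 1.760
NF = 10 log₁₀(1.760) = 2.45 dB

2.45 dB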